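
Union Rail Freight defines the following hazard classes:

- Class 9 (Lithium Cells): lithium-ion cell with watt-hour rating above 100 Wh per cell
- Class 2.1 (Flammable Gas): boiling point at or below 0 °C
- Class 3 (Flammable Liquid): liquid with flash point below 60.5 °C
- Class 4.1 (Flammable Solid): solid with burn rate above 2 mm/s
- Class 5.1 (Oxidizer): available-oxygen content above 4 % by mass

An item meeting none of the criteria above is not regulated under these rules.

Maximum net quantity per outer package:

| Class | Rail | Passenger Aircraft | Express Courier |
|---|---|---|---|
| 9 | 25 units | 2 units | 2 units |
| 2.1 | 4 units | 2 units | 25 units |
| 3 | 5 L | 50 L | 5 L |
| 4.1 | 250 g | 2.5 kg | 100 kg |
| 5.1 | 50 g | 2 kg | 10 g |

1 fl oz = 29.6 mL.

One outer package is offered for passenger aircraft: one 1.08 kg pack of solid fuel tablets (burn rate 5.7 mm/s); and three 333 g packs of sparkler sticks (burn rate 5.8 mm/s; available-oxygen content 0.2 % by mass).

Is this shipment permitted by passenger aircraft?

Yes

Solid fuel tablets: burn rate 5.7 mm/s > 2 mm/s → Class 4.1 (Flammable Solid).
Burn rate 5.8 mm/s meets the Class 4.1 criterion (Flammable Solid), so the sparkler sticks are Class 4.1.
Class 4.1 net quantity: 1.08 kg + (three 333 g packs = 999 g) = 2.079 kg.
2.079 kg is within the passenger aircraft limit of 2.5 kg for Class 4.1.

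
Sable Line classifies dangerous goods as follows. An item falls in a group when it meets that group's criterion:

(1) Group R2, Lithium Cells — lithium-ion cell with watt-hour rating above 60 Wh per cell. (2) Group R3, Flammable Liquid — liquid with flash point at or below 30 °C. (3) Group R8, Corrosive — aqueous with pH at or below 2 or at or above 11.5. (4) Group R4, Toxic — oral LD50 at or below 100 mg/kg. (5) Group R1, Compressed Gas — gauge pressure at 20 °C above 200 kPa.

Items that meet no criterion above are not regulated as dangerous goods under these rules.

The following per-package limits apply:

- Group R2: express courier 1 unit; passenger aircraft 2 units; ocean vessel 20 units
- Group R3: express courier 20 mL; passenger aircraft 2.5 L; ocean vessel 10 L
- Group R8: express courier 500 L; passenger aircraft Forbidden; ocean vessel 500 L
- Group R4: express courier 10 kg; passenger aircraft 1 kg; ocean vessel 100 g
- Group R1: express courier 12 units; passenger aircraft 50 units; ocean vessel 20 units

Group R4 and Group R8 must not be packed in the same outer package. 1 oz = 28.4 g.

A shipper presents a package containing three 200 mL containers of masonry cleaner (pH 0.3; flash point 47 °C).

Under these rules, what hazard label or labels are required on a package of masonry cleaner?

pH 0.3 meets the Group R8 criterion (Corrosive), so the masonry cleaner is Group R8.
Only the Group R8 label is required.

Group R8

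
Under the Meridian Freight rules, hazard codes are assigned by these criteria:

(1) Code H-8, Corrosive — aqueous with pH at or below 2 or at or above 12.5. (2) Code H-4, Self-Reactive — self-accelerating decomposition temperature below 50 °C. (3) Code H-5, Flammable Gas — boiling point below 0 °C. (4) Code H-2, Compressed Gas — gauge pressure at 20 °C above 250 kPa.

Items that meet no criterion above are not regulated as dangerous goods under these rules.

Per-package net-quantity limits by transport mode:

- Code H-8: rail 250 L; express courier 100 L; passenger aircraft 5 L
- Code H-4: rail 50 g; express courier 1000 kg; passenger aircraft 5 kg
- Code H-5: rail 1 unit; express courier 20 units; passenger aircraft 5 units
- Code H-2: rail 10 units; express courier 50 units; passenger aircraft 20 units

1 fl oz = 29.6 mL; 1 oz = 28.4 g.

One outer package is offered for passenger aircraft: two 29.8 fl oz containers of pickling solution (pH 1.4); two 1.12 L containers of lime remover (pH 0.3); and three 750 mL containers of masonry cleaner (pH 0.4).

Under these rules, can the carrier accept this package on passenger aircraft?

The pickling solution has pH 1.4, which is ≤ 2, so it is Code H-8 (Corrosive).
Lime remover: pH 0.3 ≤ 2 → Code H-8 (Corrosive).
The masonry cleaner has pH 0.4, which is ≤ 2, so it is Code H-8 (Corrosive).
Code H-8 net quantity: (two 29.8 fl oz containers = 1764.16 mL) + (two 1.12 L containers = 2.24 L) + (three 750 mL containers = 2.25 L) = 6254.16 mL.
That exceeds the Code H-8 passenger aircraft limit of 5 L.

No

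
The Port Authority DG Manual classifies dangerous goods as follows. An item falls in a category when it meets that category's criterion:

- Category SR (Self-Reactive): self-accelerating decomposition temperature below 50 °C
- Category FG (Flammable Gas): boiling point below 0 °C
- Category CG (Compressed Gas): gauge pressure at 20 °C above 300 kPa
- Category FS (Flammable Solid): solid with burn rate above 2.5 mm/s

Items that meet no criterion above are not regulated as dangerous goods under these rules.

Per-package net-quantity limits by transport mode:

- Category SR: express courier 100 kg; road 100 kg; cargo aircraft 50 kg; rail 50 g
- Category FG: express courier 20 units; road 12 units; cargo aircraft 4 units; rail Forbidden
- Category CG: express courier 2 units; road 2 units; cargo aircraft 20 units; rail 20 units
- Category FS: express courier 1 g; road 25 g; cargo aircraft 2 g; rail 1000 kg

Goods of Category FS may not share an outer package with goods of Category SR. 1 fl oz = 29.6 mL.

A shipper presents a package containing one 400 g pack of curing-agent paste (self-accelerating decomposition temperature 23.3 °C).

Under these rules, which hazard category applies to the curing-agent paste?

Category SR

Self-accelerating decomposition temperature 23.3 °C meets the Category SR criterion (Self-Reactive), so the curing-agent paste is Category SR.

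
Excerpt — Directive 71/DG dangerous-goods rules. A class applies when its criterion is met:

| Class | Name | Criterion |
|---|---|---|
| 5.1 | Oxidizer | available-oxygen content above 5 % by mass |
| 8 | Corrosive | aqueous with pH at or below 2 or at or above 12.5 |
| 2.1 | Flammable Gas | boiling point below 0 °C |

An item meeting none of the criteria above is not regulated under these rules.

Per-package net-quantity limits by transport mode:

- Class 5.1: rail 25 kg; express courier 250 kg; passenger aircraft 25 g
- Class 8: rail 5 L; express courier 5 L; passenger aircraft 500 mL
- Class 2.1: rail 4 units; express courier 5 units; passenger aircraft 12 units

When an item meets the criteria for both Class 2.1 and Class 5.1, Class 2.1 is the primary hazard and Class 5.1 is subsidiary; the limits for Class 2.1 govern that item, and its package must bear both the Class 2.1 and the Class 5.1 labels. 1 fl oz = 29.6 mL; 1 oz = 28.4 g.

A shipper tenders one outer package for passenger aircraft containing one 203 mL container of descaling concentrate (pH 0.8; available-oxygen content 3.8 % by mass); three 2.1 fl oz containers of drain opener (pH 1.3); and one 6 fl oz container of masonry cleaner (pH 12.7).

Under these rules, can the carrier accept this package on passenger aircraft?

No

pH 0.8 meets the Class 8 criterion (Corrosive), so the descaling concentrate is Class 8.
pH 1.3 meets the Class 8 criterion (Corrosive), so the drain opener is Class 8.
The masonry cleaner has pH 12.7, which is ≥ 12.5, so it is Class 8 (Corrosive).
Class 8 net quantity: 203 mL + (three 2.1 fl oz containers = 186.48 mL) + (one 6 fl oz container = 177.6 mL) = 567.08 mL.
567.08 mL exceeds the passenger aircraft limit of 500 mL for Class 8.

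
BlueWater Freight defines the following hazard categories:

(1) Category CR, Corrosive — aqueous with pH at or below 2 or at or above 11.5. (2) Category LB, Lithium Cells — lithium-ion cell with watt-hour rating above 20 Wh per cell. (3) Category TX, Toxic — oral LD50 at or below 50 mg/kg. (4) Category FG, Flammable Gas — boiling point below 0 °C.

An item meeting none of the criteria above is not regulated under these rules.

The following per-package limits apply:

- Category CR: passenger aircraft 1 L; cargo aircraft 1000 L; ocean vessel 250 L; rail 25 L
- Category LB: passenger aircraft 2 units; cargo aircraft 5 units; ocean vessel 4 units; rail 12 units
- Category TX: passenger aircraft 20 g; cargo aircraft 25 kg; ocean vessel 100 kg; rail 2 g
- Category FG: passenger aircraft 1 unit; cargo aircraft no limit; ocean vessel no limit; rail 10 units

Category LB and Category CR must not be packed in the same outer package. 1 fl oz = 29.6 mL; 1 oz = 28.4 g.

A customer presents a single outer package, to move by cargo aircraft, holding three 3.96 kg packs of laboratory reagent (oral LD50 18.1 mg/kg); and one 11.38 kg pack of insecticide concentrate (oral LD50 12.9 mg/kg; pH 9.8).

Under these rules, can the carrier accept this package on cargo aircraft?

The laboratory reagent has oral LD50 18.1 mg/kg, which is ≤ 50 mg/kg, so it is Category TX (Toxic).
The insecticide concentrate has oral LD50 12.9 mg/kg, which is ≤ 50 mg/kg, so it is Category TX (Toxic).
Category TX net quantity: (three 3.96 kg packs = 11.88 kg) + 11.38 kg = 23.26 kg.
That is within the Category TX cargo aircraft limit of 25 kg.

Yes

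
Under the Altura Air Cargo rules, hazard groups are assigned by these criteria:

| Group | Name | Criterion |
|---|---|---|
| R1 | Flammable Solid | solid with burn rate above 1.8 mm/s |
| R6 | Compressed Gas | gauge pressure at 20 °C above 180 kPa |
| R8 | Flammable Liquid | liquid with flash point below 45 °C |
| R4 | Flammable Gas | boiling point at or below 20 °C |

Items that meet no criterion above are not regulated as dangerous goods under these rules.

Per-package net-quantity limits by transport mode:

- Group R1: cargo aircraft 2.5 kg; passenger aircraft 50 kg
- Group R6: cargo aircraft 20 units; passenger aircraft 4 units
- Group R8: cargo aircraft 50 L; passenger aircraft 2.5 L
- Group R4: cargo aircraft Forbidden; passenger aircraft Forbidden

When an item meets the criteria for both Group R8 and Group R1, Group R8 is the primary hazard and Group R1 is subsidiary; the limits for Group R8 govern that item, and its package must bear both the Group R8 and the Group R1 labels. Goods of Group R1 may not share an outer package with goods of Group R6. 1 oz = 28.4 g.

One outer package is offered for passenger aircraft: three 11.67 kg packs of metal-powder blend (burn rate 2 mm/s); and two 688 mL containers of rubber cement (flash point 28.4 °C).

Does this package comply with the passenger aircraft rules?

The metal-powder blend has burn rate 2 mm/s, which is > 1.8 mm/s, so it is Group R1 (Flammable Solid).
Flash point 28.4 °C meets the Group R8 criterion (Flammable Liquid), so the rubber cement is Group R8.
Group R8 quantity: two 688 mL containers = 1.376 L.
1.376 L ≤ 2.5 L (passenger aircraft limit, Group R8) — within limit.
Group R1 quantity: three 11.67 kg packs = 35.01 kg.
35.01 kg ≤ 50 kg (passenger aircraft limit, Group R1) — within limit.
The segregation rule (Group R1 with Group R6) does not apply to Group R8 with Group R1.
Every hazard group is within its passenger aircraft limit and no segregation rule is violated.

Yes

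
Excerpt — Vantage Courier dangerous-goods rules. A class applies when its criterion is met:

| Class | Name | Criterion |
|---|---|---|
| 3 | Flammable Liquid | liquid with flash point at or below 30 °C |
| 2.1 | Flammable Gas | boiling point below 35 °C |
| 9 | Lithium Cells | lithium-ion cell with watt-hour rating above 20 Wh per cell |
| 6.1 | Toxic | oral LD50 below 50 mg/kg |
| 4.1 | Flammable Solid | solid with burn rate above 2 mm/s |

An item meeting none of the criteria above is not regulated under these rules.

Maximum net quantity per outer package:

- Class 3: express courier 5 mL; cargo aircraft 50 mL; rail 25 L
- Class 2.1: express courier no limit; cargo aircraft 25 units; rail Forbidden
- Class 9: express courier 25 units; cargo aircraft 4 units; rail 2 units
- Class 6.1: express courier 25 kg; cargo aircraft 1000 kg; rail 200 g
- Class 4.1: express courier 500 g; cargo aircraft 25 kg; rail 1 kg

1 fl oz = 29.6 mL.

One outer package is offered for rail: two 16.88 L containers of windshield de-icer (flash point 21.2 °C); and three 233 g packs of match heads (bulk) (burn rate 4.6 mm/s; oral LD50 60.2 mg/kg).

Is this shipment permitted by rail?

No

The windshield de-icer has flash point 21.2 °C, which is ≤ 30 °C, so it is Class 3 (Flammable Liquid).
Burn rate 4.6 mm/s meets the Class 4.1 criterion (Flammable Solid), so the match heads (bulk) are Class 4.1.
Class 3 quantity: two 16.88 L containers = 33.76 L.
33.76 L exceeds the rail limit of 25 L for Class 3.
Class 4.1 quantity: three 233 g packs = 699 g.
699 g ≤ 1 kg (rail limit, Class 4.1) — within limit.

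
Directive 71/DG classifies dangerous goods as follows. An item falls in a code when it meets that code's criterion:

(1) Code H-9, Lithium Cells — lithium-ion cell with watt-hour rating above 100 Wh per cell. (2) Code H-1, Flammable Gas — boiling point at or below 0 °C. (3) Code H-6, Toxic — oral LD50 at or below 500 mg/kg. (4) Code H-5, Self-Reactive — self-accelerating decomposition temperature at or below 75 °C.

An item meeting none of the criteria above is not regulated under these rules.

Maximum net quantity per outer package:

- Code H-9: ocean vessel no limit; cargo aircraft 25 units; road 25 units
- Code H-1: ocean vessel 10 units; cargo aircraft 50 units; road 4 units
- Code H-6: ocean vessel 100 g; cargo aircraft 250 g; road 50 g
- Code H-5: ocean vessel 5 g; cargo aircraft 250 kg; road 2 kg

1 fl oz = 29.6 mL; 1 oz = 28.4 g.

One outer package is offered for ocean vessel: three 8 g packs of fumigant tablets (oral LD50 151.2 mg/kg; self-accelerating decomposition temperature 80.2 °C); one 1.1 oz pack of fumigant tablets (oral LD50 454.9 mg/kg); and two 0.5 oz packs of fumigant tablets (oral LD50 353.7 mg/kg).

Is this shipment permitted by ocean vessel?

Fumigant tablets: oral LD50 151.2 mg/kg ≤ 500 mg/kg → Code H-6 (Toxic).
Fumigant tablets: oral LD50 454.9 mg/kg ≤ 500 mg/kg → Code H-6 (Toxic).
With oral LD50 353.7 mg/kg (≤ 500 mg/kg), the fumigant tablets fall in Code H-6.
Code H-6 net quantity: (three 8 g packs = 24 g) + (one 1.1 oz pack = 31.24 g) + (two 0.5 oz packs = 28.4 g) = 83.64 g.
83.64 g is within the ocean vessel limit of 100 g for Code H-6.

Yes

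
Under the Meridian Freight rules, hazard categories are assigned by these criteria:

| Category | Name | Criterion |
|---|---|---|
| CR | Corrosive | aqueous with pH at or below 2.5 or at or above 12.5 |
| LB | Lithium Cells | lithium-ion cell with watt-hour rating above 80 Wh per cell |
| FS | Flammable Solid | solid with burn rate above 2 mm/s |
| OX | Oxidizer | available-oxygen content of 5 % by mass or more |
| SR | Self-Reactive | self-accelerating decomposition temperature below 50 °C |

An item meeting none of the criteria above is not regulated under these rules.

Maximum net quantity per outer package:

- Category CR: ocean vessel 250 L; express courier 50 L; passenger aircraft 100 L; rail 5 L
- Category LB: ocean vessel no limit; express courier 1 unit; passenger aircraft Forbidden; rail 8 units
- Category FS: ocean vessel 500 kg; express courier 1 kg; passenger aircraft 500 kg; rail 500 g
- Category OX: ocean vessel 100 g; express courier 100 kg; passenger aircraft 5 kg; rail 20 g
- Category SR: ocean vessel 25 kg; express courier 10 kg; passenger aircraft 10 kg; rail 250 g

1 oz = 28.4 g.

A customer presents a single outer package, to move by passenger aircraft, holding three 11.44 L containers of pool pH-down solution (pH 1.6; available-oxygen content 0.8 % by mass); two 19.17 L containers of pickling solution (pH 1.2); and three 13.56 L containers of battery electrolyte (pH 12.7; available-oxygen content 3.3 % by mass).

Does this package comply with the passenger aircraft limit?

The pool pH-down solution has pH 1.6, which is ≤ 2.5, so it is Category CR (Corrosive).
With pH 1.2 (≤ 2.5), the pickling solution falls in Category CR.
Battery electrolyte: pH 12.7 ≥ 12.5 → Category CR (Corrosive).
Total Category CR: (three 11.44 L containers = 34.32 L) + (two 19.17 L containers = 38.34 L) + (three 13.56 L containers = 40.68 L) = 113.34 L.
113.34 L exceeds the passenger aircraft limit of 100 L for Category CR.

No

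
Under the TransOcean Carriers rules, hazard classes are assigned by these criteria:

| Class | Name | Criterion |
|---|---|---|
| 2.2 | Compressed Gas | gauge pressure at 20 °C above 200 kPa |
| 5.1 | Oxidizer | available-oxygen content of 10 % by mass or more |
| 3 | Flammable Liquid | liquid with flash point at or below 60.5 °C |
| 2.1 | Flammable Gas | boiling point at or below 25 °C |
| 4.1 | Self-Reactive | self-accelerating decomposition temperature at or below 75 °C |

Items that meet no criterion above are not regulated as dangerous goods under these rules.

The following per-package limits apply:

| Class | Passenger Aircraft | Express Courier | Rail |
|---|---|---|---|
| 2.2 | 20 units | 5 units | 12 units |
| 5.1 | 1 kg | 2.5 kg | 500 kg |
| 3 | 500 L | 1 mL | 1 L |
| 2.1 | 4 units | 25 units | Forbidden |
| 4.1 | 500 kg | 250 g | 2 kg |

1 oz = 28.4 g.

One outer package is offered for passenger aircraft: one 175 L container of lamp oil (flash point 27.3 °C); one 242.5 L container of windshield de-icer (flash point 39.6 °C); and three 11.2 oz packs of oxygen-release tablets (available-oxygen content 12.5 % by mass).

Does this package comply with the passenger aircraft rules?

Yes

With flash point 27.3 °C (≤ 60.5 °C), the lamp oil falls in Class 3.
With flash point 39.6 °C (≤ 60.5 °C), the windshield de-icer falls in Class 3.
The oxygen-release tablets have available-oxygen content 12.5 % by mass, which is ≥ 10 % by mass, so they are Class 5.1 (Oxidizer).
Class 3 net quantity: 175 L + 242.5 L = 417.5 L.
417.5 L is within the passenger aircraft limit of 500 L for Class 3.
Class 5.1 quantity: three 11.2 oz packs = 954.24 g.
954.24 g ≤ 1 kg (passenger aircraft limit, Class 5.1) — within limit.
Every hazard class is within its passenger aircraft limit and no segregation rule is violated.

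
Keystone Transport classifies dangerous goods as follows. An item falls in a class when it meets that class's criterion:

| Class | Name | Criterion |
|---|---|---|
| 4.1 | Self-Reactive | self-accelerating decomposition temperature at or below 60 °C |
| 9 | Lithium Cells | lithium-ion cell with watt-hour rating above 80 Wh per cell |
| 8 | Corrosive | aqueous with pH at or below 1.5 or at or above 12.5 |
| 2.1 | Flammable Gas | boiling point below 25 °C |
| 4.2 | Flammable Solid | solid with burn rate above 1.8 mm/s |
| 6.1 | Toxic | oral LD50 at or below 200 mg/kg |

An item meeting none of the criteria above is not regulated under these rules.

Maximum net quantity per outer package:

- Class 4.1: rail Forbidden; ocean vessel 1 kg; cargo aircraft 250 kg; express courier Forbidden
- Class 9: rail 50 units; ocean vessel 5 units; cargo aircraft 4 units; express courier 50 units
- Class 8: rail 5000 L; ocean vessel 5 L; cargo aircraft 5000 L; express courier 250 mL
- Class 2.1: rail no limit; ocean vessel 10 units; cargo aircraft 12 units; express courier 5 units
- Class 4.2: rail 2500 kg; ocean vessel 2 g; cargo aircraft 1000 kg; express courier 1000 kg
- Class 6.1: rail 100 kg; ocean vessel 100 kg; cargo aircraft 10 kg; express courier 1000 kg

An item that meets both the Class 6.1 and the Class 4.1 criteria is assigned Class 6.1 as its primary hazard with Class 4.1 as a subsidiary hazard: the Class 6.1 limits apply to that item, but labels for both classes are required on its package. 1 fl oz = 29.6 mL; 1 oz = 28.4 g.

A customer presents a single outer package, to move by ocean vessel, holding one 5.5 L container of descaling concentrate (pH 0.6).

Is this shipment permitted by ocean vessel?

No

With pH 0.6 (≤ 1.5), the descaling concentrate falls in Class 8.
Class 8 quantity: 5.5 L.
5.5 L exceeds the ocean vessel limit of 5 L for Class 8.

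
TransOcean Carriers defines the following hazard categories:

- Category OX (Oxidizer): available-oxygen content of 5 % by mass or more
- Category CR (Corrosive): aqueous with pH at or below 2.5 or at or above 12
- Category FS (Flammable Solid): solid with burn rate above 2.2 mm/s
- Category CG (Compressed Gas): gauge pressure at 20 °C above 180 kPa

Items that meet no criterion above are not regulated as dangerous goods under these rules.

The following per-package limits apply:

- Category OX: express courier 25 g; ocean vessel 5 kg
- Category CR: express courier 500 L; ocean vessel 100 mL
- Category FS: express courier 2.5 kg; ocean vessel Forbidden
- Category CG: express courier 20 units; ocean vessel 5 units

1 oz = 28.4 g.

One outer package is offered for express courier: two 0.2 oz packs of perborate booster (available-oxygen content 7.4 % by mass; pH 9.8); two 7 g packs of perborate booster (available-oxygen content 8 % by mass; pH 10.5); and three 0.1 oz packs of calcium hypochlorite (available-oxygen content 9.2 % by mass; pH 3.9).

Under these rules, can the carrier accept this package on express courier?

Perborate booster: available-oxygen content 7.4 % by mass ≥ 5 % by mass → Category OX (Oxidizer).
Perborate booster: available-oxygen content 8 % by mass ≥ 5 % by mass → Category OX (Oxidizer).
The calcium hypochlorite has available-oxygen content 9.2 % by mass, which is ≥ 5 % by mass, so it is Category OX (Oxidizer).
Category OX net quantity: (two 0.2 oz packs = 11.36 g) + (two 7 g packs = 14 g) + (three 0.1 oz packs = 8.52 g) = 33.88 g.
33.88 g > 25 g (express courier limit, Category OX) — over the limit.

No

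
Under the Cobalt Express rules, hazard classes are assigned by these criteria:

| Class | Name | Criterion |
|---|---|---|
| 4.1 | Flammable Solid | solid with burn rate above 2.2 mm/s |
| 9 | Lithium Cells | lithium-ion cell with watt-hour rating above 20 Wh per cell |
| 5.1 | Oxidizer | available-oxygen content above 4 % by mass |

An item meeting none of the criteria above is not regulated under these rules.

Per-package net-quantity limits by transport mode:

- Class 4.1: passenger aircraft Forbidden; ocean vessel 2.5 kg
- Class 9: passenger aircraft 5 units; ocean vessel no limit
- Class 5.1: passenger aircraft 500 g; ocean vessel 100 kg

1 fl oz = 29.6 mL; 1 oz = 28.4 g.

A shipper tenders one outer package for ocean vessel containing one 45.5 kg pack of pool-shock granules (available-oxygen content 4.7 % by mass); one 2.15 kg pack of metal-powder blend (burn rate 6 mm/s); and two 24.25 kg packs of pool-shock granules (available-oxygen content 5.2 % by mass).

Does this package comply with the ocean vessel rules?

Yes

Available-oxygen content 4.7 % by mass meets the Class 5.1 criterion (Oxidizer), so the pool-shock granules are Class 5.1.
The metal-powder blend has burn rate 6 mm/s, which is > 2.2 mm/s, so it is Class 4.1 (Flammable Solid).
Pool-shock granules: available-oxygen content 5.2 % by mass > 4 % by mass → Class 5.1 (Oxidizer).
Class 5.1 net quantity: 45.5 kg + (two 24.25 kg packs = 48.5 kg) = 94 kg.
94 kg ≤ 100 kg (ocean vessel limit, Class 5.1) — within limit.
Class 4.1 quantity: 2.15 kg.
2.15 kg is within the ocean vessel limit of 2.5 kg for Class 4.1.
Every hazard class is within its ocean vessel limit and no segregation rule is violated.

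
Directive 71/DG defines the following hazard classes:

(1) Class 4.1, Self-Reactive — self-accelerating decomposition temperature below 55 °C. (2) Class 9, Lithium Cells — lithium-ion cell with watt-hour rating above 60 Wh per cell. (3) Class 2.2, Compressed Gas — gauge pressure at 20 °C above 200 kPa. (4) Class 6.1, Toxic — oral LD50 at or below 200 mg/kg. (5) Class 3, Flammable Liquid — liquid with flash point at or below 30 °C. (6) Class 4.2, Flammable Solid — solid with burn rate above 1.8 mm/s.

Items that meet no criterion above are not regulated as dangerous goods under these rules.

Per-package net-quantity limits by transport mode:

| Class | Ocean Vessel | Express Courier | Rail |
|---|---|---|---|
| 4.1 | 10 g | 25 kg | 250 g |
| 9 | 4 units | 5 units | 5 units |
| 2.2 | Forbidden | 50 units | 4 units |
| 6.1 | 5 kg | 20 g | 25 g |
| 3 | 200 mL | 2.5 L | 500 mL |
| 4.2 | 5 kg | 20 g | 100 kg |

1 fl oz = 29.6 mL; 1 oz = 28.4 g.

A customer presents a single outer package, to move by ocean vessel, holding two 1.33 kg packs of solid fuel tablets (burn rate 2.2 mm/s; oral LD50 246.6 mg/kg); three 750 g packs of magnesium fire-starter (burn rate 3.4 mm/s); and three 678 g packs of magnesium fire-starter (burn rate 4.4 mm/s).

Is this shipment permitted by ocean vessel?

No

Burn rate 2.2 mm/s meets the Class 4.2 criterion (Flammable Solid), so the solid fuel tablets are Class 4.2.
With burn rate 3.4 mm/s (> 1.8 mm/s), the magnesium fire-starter falls in Class 4.2.
With burn rate 4.4 mm/s (> 1.8 mm/s), the magnesium fire-starter falls in Class 4.2.
Class 4.2 net quantity: (two 1.33 kg packs = 2.66 kg) + (three 750 g packs = 2.25 kg) + (three 678 g packs = 2.034 kg) = 6.944 kg.
6.944 kg exceeds the ocean vessel limit of 5 kg for Class 4.2.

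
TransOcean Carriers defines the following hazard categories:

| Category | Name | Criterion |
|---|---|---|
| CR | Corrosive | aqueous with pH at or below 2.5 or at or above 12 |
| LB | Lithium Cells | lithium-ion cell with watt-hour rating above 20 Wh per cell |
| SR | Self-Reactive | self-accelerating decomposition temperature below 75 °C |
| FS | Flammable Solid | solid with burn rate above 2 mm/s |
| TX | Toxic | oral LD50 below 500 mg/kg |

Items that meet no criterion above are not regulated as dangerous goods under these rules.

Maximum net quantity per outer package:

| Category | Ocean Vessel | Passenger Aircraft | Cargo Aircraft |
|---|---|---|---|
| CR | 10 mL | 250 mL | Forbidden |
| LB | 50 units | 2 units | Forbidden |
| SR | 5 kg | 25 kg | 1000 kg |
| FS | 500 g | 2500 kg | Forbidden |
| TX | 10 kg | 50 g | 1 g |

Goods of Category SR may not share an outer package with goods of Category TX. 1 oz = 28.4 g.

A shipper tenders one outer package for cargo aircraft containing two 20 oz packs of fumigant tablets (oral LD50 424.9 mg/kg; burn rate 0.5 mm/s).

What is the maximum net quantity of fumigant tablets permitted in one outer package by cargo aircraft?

With oral LD50 424.9 mg/kg (< 500 mg/kg), the fumigant tablets fall in Category TX.
The cargo aircraft limit for Category TX is 1 g.

1 g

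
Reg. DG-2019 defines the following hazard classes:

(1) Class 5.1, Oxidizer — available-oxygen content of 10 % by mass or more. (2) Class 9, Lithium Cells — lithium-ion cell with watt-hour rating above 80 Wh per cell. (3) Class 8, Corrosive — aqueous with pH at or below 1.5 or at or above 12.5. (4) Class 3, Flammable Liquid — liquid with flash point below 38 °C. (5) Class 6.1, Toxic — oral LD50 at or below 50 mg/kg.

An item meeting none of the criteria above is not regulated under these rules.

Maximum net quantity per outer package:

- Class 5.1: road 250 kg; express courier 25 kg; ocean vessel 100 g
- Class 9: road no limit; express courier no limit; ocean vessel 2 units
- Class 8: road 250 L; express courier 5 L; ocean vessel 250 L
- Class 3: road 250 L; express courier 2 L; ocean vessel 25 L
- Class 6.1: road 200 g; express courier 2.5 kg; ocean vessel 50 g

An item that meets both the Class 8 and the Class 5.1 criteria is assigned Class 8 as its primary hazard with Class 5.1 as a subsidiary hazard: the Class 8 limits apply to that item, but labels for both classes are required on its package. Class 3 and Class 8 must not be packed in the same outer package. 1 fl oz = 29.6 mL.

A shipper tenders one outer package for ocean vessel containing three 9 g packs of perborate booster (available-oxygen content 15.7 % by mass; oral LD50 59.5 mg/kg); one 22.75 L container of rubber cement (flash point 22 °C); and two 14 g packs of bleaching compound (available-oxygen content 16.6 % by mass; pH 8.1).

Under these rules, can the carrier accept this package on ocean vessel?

With available-oxygen content 15.7 % by mass (≥ 10 % by mass), the perborate booster falls in Class 5.1.
With flash point 22 °C (< 38 °C), the rubber cement falls in Class 3.
Available-oxygen content 16.6 % by mass meets the Class 5.1 criterion (Oxidizer), so the bleaching compound is Class 5.1.
Class 3 quantity: 22.75 L.
22.75 L is within the ocean vessel limit of 25 L for Class 3.
Total Class 5.1: (three 9 g packs = 27 g) + (two 14 g packs = 28 g) = 55 g.
55 g is within the ocean vessel limit of 100 g for Class 5.1.
The segregation rule (Class 3 with Class 8) does not apply to Class 3 with Class 5.1.
Every hazard class is within its ocean vessel limit and no segregation rule is violated.

Yes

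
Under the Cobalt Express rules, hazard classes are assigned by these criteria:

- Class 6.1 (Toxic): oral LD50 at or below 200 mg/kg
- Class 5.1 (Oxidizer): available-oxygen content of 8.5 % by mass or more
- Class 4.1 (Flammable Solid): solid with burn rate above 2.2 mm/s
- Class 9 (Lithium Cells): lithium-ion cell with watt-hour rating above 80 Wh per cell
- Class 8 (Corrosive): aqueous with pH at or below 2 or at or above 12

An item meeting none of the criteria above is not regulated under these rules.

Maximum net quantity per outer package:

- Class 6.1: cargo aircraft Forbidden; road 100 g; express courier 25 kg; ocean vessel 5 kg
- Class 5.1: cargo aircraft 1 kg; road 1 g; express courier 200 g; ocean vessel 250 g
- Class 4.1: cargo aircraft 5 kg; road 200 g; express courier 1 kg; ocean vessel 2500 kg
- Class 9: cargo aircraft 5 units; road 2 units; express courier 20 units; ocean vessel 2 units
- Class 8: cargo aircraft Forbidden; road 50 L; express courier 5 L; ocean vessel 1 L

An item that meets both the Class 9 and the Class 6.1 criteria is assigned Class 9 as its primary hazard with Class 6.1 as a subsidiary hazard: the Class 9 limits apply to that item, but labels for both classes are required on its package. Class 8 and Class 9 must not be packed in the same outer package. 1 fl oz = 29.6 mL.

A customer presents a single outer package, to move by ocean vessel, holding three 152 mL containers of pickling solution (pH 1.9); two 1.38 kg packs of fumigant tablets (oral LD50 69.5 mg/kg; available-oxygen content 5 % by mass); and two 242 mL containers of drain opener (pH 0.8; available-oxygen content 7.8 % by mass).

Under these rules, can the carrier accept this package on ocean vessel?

The pickling solution has pH 1.9, which is ≤ 2, so it is Class 8 (Corrosive).
Oral LD50 69.5 mg/kg meets the Class 6.1 criterion (Toxic), so the fumigant tablets are Class 6.1.
With pH 0.8 (≤ 2), the drain opener falls in Class 8.
Class 8 net quantity: (three 152 mL containers = 456 mL) + (two 242 mL containers = 484 mL) = 940 mL.
That is within the Class 8 ocean vessel limit of 1 L.
Class 6.1 quantity: two 1.38 kg packs = 2.76 kg.
That is within the Class 6.1 ocean vessel limit of 5 kg.
The segregation rule (Class 8 with Class 9) does not apply to Class 8 with Class 6.1.
Every hazard class is within its ocean vessel limit and no segregation rule is violated.

Yes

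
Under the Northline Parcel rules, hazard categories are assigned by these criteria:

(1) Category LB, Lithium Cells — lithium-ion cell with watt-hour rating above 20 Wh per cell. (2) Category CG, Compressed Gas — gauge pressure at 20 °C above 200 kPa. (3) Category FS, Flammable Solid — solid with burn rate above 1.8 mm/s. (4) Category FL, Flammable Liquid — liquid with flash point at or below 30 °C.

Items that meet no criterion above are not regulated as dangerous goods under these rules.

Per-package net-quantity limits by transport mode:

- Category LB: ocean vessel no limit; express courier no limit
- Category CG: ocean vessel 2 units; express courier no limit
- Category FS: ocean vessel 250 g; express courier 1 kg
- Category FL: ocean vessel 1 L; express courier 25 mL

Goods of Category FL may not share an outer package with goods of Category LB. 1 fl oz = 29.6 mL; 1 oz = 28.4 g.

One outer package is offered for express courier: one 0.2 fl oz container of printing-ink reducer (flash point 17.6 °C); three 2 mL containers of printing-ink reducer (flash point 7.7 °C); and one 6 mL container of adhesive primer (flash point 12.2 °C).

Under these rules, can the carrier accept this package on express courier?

Yes

With flash point 17.6 °C (≤ 30 °C), the printing-ink reducer falls in Category FL.
The printing-ink reducer has flash point 7.7 °C, which is ≤ 30 °C, so it is Category FL (Flammable Liquid).
Flash point 12.2 °C meets the Category FL criterion (Flammable Liquid), so the adhesive primer is Category FL.
Total Category FL: (one 0.2 fl oz container = 5.92 mL) + (three 2 mL containers = 6 mL) + 6 mL = 17.92 mL.
17.92 mL ≤ 25 mL (express courier limit, Category FL) — within limit.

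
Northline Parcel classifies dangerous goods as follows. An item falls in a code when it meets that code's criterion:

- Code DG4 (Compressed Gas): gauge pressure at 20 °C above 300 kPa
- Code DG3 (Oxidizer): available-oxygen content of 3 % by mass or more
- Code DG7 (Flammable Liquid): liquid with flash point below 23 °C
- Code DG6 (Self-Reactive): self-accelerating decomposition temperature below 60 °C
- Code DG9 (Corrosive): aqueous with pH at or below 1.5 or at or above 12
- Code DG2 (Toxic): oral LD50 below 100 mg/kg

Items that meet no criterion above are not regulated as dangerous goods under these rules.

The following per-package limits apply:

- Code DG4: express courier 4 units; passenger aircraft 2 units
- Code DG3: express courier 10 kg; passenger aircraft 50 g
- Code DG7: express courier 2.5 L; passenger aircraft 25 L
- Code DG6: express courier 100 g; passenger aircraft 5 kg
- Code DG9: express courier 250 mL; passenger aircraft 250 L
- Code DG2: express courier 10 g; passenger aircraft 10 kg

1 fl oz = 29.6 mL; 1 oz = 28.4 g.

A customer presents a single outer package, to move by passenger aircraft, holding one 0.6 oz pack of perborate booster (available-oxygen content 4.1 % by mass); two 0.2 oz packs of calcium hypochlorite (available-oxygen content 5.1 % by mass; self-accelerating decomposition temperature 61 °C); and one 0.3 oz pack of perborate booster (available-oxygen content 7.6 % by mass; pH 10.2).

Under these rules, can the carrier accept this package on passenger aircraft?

Yes

Perborate booster: available-oxygen content 4.1 % by mass ≥ 3 % by mass → Code DG3 (Oxidizer).
The calcium hypochlorite has available-oxygen content 5.1 % by mass, which is ≥ 3 % by mass, so it is Code DG3 (Oxidizer).
With available-oxygen content 7.6 % by mass (≥ 3 % by mass), the perborate booster falls in Code DG3.
Code DG3 net quantity: (one 0.6 oz pack = 17.04 g) + (two 0.2 oz packs = 11.36 g) + (one 0.3 oz pack = 8.52 g) = 36.92 g.
36.92 g is within the passenger aircraft limit of 50 g for Code DG3.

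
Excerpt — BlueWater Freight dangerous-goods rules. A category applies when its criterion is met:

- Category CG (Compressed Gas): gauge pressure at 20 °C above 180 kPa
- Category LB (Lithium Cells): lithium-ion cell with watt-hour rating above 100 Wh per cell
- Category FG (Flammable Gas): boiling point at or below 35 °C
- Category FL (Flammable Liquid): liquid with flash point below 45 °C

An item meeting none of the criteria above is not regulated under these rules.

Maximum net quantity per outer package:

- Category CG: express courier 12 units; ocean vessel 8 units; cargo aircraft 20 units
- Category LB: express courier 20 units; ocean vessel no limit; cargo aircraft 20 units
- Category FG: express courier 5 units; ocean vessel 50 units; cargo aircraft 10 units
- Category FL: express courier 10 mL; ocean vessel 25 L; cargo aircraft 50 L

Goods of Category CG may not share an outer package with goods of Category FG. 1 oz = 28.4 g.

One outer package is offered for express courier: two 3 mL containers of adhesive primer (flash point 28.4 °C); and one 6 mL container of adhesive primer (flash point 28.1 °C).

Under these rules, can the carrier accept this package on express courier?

The adhesive primer has flash point 28.4 °C, which is < 45 °C, so it is Category FL (Flammable Liquid).
Adhesive primer: flash point 28.1 °C < 45 °C → Category FL (Flammable Liquid).
Category FL net quantity: (two 3 mL containers = 6 mL) + 6 mL = 12 mL.
12 mL > 10 mL (express courier limit, Category FL) — over the limit.

No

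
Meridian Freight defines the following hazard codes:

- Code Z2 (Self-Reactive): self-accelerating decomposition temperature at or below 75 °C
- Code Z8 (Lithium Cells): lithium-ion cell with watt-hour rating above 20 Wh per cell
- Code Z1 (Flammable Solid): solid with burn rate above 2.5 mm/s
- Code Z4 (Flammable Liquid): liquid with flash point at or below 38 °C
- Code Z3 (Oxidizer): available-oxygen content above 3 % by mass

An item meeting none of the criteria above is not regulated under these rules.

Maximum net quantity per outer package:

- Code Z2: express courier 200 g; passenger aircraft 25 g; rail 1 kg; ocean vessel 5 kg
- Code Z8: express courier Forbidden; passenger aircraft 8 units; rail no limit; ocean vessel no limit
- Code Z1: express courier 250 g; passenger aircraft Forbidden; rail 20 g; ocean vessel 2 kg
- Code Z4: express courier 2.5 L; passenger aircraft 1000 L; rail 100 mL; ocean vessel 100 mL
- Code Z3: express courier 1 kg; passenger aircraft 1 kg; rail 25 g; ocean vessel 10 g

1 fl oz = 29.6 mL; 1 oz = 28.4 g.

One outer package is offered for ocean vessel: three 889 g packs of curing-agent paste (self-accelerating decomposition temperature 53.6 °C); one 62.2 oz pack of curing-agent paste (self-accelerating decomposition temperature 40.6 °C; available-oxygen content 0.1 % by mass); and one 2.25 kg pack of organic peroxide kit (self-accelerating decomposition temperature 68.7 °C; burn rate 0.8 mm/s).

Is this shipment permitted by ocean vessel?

With self-accelerating decomposition temperature 53.6 °C (≤ 75 °C), the curing-agent paste falls in Code Z2.
Curing-agent paste: self-accelerating decomposition temperature 40.6 °C ≤ 75 °C → Code Z2 (Self-Reactive).
Self-accelerating decomposition temperature 68.7 °C meets the Code Z2 criterion (Self-Reactive), so the organic peroxide kit is Code Z2.
Code Z2 net quantity: (three 889 g packs = 2.667 kg) + (one 62.2 oz pack = 1766.48 g) + 2.25 kg = 6683.48 g.
6683.48 g > 5 kg (ocean vessel limit, Code Z2) — over the limit.

No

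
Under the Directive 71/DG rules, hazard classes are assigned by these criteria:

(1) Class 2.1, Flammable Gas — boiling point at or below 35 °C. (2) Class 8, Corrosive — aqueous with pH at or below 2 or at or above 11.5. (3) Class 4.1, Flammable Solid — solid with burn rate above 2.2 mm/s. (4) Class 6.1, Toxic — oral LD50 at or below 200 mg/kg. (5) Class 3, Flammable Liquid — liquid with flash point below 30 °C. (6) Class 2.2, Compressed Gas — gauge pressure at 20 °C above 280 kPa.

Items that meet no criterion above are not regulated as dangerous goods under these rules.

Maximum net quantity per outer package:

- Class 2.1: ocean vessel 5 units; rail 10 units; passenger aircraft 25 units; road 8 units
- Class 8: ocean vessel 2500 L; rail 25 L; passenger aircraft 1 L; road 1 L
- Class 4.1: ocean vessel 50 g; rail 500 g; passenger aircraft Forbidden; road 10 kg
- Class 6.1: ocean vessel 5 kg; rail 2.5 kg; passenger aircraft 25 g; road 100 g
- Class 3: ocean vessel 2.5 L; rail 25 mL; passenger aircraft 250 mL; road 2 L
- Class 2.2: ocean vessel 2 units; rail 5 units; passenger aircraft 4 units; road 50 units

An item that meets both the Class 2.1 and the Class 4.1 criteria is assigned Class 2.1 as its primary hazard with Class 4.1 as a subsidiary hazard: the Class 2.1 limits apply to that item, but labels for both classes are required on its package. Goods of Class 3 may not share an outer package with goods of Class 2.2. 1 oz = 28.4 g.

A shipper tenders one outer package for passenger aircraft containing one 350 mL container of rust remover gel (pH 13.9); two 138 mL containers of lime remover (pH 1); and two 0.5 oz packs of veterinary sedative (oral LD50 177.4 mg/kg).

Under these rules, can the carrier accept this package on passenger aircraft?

No

Rust remover gel: pH 13.9 ≥ 11.5 → Class 8 (Corrosive).
Lime remover: pH 1 ≤ 2 → Class 8 (Corrosive).
With oral LD50 177.4 mg/kg (≤ 200 mg/kg), the veterinary sedative falls in Class 6.1.
Class 8 net quantity: 350 mL + (two 138 mL containers = 276 mL) = 626 mL.
626 mL ≤ 1 L (passenger aircraft limit, Class 8) — within limit.
Class 6.1 quantity: two 0.5 oz packs = 28.4 g.
28.4 g exceeds the passenger aircraft limit of 25 g for Class 6.1.
The segregation rule (Class 3 with Class 2.2) does not apply to Class 8 with Class 6.1.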